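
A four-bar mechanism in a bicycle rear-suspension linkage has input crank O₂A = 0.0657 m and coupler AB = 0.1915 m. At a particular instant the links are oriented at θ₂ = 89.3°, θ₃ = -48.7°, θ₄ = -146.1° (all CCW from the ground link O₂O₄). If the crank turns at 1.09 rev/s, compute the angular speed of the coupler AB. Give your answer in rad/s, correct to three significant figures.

1.95

ω₂ = 6.849 rad/s (from 1.09 rev/s).
Differentiating the loop-closure r₂e^{iθ₂}+r₃e^{iθ₃}=r₁+r₄e^{iθ₄} gives r₂ω₂e^{iθ₂}+r₃ω₃e^{iθ₃}=r₄ω₄e^{iθ₄}.
Eliminating the other unknown: ω₃ = r₂ω₂ sin(θ₄−θ₂) / [r₃ sin(θ₃−θ₄)].
Numerator sine = +0.82314; denominator sine = +0.99167.
Result = 0.0657·6.849·(+0.82314) / (0.1915·(+0.99167)) = +1.9503 rad/s; magnitude 1.9503 rad/s.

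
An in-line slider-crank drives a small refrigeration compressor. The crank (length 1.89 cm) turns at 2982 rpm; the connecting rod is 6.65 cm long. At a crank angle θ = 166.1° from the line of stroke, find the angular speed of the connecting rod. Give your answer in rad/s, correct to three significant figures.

86.4

ω = 312.3 rad/s (converted from 2982 rpm).
The rod makes angle φ with the slider axis where L sinφ = r sinθ; differentiating, L cosφ·φ̇ = r ω cosθ.
L cosφ = √(L² − r² sin²θ) = 0.066345 m.
|ω_rod| = r ω |cosθ| / √(L² − r² sin²θ) = 0.0189·312.3·0.97072/0.066345 = 86.354 rad/s.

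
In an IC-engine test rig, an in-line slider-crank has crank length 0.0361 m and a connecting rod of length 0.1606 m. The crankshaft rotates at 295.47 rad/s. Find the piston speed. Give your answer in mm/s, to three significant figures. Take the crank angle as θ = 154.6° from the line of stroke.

ω = 295.5 rad/s
For an in-line slider-crank, x = r cosθ + √(L² − r² sin²θ), so v = −rω sinθ·[1 + r cosθ/√(L² − r² sin²θ)].
With r = 0.0361 m, L = 0.1606 m, θ = 154.6°: √(L² − r² sin²θ) = 0.15985 m.
v = −0.0361·295.5·0.42894·[1 + 0.0361·-0.90334/0.15985] = -3.6419 m/s.
|v| = 3.6419 m/s = 3641.9 mm/s.

3640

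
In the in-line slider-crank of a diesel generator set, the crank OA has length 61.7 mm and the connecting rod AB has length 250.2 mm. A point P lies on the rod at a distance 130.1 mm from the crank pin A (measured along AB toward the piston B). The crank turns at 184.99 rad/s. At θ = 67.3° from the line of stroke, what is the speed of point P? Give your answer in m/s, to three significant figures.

ω = 185 rad/s.  Crank-pin speed |V_A| = rω = 11.414 m/s, perpendicular to OA.
Rod angle: sinφ = −(r/L) sinθ ⇒ φ = -13.150°; ω_rod = −rω cosθ/√(L²−r²sin²θ) = -18.079 rad/s.
V_P = V_A + ω_rod × AP, with AP = 0.1301 m along the rod.
Components: V_Px = −rω sinθ − a·ω_rod·sinφ = -11.065 m/s;  V_Py = rω cosθ + a·ω_rod·cosφ = +2.1143 m/s.
|V_P| = √(V_Px² + V_Py²) = 11.265 m/s.

11.3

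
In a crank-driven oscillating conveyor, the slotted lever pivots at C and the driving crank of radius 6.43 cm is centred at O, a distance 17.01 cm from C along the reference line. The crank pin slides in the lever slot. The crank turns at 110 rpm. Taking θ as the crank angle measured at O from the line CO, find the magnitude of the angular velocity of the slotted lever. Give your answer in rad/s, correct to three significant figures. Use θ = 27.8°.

3.03

ω = 11.52 rad/s (from 110 rpm).
Crank pin A relative to C: A = (d + r cosθ, r sinθ); lever angle φ = atan2(r sinθ, d + r cosθ).
Differentiating tanφ: φ̇ = rω(d cosθ + r)/(d² + r² + 2dr cosθ).
d² + r² + 2dr cosθ = |CA|² = 0.0524186 m²;  d cosθ + r = +0.21477 m.
|ω_lever| = |0.0643·11.52·+0.21477| / 0.0524186 = 3.0347 rad/s.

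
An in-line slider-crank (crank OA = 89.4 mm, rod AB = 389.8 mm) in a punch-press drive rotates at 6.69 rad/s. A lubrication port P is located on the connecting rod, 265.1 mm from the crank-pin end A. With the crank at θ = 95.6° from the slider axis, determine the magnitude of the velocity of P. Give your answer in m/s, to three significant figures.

ω = 6.69 rad/s.  Crank-pin speed |V_A| = rω = 0.59809 m/s, perpendicular to OA.
Rod angle: sinφ = −(r/L) sinθ ⇒ φ = -13.194°; ω_rod = −rω cosθ/√(L²−r²sin²θ) = +0.15379 rad/s.
V_P = V_A + ω_rod × AP, with AP = 0.2651 m along the rod.
Components: V_Px = −rω sinθ − a·ω_rod·sinφ = -0.58593 m/s;  V_Py = rω cosθ + a·ω_rod·cosφ = -0.018671 m/s.
|V_P| = √(V_Px² + V_Py²) = 0.58622 m/s.

0.586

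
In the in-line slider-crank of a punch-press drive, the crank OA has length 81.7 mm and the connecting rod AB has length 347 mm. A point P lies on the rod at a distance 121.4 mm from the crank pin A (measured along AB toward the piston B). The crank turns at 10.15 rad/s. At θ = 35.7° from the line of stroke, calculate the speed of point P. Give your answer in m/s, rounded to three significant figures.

0.677

ω = 10.15 rad/s.  Crank-pin speed |V_A| = rω = 0.82926 m/s, perpendicular to OA.
Rod angle: sinφ = −(r/L) sinθ ⇒ φ = -7.897°; ω_rod = −rω cosθ/√(L²−r²sin²θ) = -1.9593 rad/s.
V_P = V_A + ω_rod × AP, with AP = 0.1214 m along the rod.
Components: V_Px = −rω sinθ − a·ω_rod·sinφ = -0.51658 m/s;  V_Py = rω cosθ + a·ω_rod·cosφ = +0.43782 m/s.
|V_P| = √(V_Px² + V_Py²) = 0.67716 m/s.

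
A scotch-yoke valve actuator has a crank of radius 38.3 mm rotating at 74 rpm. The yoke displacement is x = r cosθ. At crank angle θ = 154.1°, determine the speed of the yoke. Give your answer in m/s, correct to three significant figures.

0.130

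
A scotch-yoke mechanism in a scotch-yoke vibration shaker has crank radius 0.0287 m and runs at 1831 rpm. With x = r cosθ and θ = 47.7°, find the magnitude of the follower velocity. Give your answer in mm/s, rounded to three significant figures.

ω = 191.7 rad/s (from 1831 rpm).
x = r cosθ ⇒ ẋ = −rω sinθ.
|v| = rω|sinθ| = 0.0287·191.7·|sin 47.7°| = 4.0702 m/s = 4070.2 mm/s.

4070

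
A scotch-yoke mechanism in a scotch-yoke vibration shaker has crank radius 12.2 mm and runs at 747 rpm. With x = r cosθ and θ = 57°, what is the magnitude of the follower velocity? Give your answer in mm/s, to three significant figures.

800

ω = 78.23 rad/s (from 747 rpm).
x = r cosθ ⇒ ẋ = −rω sinθ.
|v| = rω|sinθ| = 0.0122·78.23·|sin 57°| = 0.80039 m/s = 800.39 mm/s.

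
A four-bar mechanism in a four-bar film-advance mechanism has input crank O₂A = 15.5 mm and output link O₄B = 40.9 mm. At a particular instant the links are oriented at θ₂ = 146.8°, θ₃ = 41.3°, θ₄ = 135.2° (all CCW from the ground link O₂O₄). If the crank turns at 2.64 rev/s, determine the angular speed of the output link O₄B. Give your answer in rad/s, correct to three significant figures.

ω₂ = 16.59 rad/s (from 2.64 rev/s).
Differentiating the loop-closure r₂e^{iθ₂}+r₃e^{iθ₃}=r₁+r₄e^{iθ₄} gives r₂ω₂e^{iθ₂}+r₃ω₃e^{iθ₃}=r₄ω₄e^{iθ₄}.
Eliminating the other unknown: ω₄ = r₂ω₂ sin(θ₂−θ₃) / [r₄ sin(θ₄−θ₃)].
Numerator sine = +0.96363; denominator sine = +0.99768.
Result = 0.0155·16.59·(+0.96363) / (0.0409·(+0.99768)) = +6.0717 rad/s; magnitude 6.0717 rad/s.

6.07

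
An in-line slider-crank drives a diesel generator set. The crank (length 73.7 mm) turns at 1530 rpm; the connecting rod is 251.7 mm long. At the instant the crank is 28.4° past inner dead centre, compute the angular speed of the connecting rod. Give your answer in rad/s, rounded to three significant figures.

ω = 160.2 rad/s (converted from 1530 rpm).
The rod makes angle φ with the slider axis where L sinφ = r sinθ; differentiating, L cosφ·φ̇ = r ω cosθ.
L cosφ = √(L² − r² sin²θ) = 0.24925 m.
|ω_rod| = r ω |cosθ| / √(L² − r² sin²θ) = 0.0737·160.2·0.87965/0.24925 = 41.674 rad/s.

41.7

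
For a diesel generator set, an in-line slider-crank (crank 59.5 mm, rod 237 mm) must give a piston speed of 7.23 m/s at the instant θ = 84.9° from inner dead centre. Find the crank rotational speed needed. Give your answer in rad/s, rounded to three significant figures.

For an in-line slider-crank, |v_piston| = rω|sinθ|·[1 + r cosθ/√(L² − r² sin²θ)].
With r = 0.0595 m, L = 0.237 m, θ = 84.9°: the bracketed kinematic factor |dx/dθ| = 0.06063 m.
ω = v/|dx/dθ| = 7.23/0.06063 = 119.25 rad/s.

119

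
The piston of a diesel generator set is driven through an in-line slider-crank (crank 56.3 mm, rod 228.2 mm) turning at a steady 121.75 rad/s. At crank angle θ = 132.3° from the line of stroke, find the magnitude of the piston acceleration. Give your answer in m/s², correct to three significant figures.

578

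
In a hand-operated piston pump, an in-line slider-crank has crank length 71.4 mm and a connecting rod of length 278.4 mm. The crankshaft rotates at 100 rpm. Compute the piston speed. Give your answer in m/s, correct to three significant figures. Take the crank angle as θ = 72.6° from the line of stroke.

0.770

ω = 2π·100/60 = 10.47 rad/s
For an in-line slider-crank, x = r cosθ + √(L² − r² sin²θ), so v = −rω sinθ·[1 + r cosθ/√(L² − r² sin²θ)].
With r = 0.0714 m, L = 0.2784 m, θ = 72.6°: √(L² − r² sin²θ) = 0.26993 m.
v = −0.0714·10.47·0.95424·[1 + 0.0714·0.29904/0.26993] = -0.76992 m/s.
|v| = 0.76992 m/s.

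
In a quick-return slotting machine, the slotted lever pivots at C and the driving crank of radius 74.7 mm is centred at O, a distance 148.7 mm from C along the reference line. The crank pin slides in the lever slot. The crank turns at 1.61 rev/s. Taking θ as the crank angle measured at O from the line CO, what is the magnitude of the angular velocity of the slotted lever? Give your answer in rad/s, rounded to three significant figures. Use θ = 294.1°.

ω = 10.12 rad/s (from 1.61 rev/s).
Crank pin A relative to C: A = (d + r cosθ, r sinθ); lever angle φ = atan2(r sinθ, d + r cosθ).
Differentiating tanφ: φ̇ = rω(d cosθ + r)/(d² + r² + 2dr cosθ).
d² + r² + 2dr cosθ = |CA|² = 0.0367632 m²;  d cosθ + r = +0.13542 m.
|ω_lever| = |0.0747·10.12·+0.13542| / 0.0367632 = 2.7835 rad/s.

2.78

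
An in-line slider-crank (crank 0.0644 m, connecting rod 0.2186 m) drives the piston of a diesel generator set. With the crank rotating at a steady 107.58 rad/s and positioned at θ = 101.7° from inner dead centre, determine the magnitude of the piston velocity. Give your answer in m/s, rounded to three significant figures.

ω = 107.6 rad/s
For an in-line slider-crank, x = r cosθ + √(L² − r² sin²θ), so v = −rω sinθ·[1 + r cosθ/√(L² − r² sin²θ)].
With r = 0.0644 m, L = 0.2186 m, θ = 101.7°: √(L² − r² sin²θ) = 0.20931 m.
v = −0.0644·107.6·0.97922·[1 + 0.0644·-0.20279/0.20931] = -6.3609 m/s.
|v| = 6.3609 m/s.

6.36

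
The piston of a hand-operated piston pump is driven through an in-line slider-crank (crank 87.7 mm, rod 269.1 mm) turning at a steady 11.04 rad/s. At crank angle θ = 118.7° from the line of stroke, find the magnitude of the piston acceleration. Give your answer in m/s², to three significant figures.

7.02

ω = 11.04 rad/s
x(θ) = r cosθ + √(L² − r² sin²θ); with ω constant, a = ω²·d²x/dθ².
d²x/dθ² = −r cosθ − r²(cos2θ)/√u − r⁴ sin²2θ/(4u^{3/2}),  u = L² − r² sin²θ = 0.0664972 m².
Substituting r = 0.0877 m, L = 0.2691 m, θ = 118.7°: d²x/dθ² = +0.057573 m.
a = ω²·d²x/dθ² = (11.04)²·(+0.057573) = +7.0171 m/s²;  |a| = 7.0171 m/s².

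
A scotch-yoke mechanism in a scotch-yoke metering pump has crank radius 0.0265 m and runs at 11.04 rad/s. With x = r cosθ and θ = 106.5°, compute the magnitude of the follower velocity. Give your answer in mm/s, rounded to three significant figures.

ω = 11.04 rad/s
x = r cosθ ⇒ ẋ = −rω sinθ.
|v| = rω|sinθ| = 0.0265·11.04·|sin 106.5°| = 0.28051 m/s = 280.51 mm/s.

281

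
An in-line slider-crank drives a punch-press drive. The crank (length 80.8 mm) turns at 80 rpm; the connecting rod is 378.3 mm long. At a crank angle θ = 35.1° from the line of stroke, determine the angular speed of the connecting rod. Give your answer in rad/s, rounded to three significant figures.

1.48

ω = 8.378 rad/s (converted from 80 rpm).
The rod makes angle φ with the slider axis where L sinφ = r sinθ; differentiating, L cosφ·φ̇ = r ω cosθ.
L cosφ = √(L² − r² sin²θ) = 0.37544 m.
|ω_rod| = r ω |cosθ| / √(L² − r² sin²θ) = 0.0808·8.378·0.81815/0.37544 = 1.4751 rad/s.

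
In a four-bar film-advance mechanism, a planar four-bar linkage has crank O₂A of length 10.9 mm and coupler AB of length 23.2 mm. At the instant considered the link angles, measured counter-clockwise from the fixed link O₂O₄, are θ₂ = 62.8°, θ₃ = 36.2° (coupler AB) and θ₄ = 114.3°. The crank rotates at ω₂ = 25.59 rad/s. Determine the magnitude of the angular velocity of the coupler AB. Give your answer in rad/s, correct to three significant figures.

9.62

ω₂ = 25.59 rad/s
Differentiating the loop-closure r₂e^{iθ₂}+r₃e^{iθ₃}=r₁+r₄e^{iθ₄} gives r₂ω₂e^{iθ₂}+r₃ω₃e^{iθ₃}=r₄ω₄e^{iθ₄}.
Eliminating the other unknown: ω₃ = r₂ω₂ sin(θ₄−θ₂) / [r₃ sin(θ₃−θ₄)].
Numerator sine = +0.78261; denominator sine = -0.97851.
Result = 0.0109·25.59·(+0.78261) / (0.0232·(-0.97851)) = -9.6159 rad/s; magnitude 9.6159 rad/s.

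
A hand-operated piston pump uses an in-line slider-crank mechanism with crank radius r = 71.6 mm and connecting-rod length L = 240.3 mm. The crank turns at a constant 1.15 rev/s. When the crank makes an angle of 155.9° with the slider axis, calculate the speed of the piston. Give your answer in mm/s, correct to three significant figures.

ω = 2π·1.15 = 7.226 rad/s
For an in-line slider-crank, x = r cosθ + √(L² − r² sin²θ), so v = −rω sinθ·[1 + r cosθ/√(L² − r² sin²θ)].
With r = 0.0716 m, L = 0.2403 m, θ = 155.9°: √(L² − r² sin²θ) = 0.23851 m.
v = −0.0716·7.226·0.40833·[1 + 0.0716·-0.91283/0.23851] = -0.15336 m/s.
|v| = 0.15336 m/s = 153.36 mm/s.

153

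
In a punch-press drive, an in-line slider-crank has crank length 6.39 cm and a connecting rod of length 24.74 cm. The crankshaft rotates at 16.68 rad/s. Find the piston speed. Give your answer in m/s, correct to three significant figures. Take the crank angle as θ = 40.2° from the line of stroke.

0.826

ω = 16.68 rad/s
For an in-line slider-crank, x = r cosθ + √(L² − r² sin²θ), so v = −rω sinθ·[1 + r cosθ/√(L² − r² sin²θ)].
With r = 0.0639 m, L = 0.2474 m, θ = 40.2°: √(L² − r² sin²θ) = 0.24394 m.
v = −0.0639·16.68·0.64546·[1 + 0.0639·0.76380/0.24394] = -0.82561 m/s.
|v| = 0.82561 m/s.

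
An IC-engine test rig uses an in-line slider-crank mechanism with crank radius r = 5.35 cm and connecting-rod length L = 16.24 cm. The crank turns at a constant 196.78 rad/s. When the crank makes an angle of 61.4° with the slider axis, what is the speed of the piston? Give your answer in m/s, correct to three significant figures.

10.8

ω = 196.8 rad/s
For an in-line slider-crank, x = r cosθ + √(L² − r² sin²θ), so v = −rω sinθ·[1 + r cosθ/√(L² − r² sin²θ)].
With r = 0.0535 m, L = 0.1624 m, θ = 61.4°: √(L² − r² sin²θ) = 0.15546 m.
v = −0.0535·196.8·0.87798·[1 + 0.0535·0.47869/0.15546] = -10.766 m/s.
|v| = 10.766 m/s.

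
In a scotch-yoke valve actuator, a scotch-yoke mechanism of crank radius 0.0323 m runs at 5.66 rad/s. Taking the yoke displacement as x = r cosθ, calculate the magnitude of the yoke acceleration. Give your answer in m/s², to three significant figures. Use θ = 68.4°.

ω = 5.66 rad/s
x = r cosθ ⇒ ẍ = −rω² cosθ (ω constant).
|a| = rω²|cosθ| = 0.0323·(5.66)²·|cos 68.4°| = 0.38092 m/s².

0.381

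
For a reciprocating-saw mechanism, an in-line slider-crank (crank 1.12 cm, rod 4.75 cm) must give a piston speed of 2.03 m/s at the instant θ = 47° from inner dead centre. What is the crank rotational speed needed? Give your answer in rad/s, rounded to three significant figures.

For an in-line slider-crank, |v_piston| = rω|sinθ|·[1 + r cosθ/√(L² − r² sin²θ)].
With r = 0.0112 m, L = 0.0475 m, θ = 47°: the bracketed kinematic factor |dx/dθ| = 0.0095284 m.
ω = v/|dx/dθ| = 2.03/0.0095284 = 213.05 rad/s.

213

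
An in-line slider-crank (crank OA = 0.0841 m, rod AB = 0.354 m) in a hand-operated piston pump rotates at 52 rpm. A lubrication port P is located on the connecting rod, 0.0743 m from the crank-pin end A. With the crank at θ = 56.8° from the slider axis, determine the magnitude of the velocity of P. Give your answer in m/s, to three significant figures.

0.441

ω = 5.445 rad/s.  Crank-pin speed |V_A| = rω = 0.45796 m/s, perpendicular to OA.
Rod angle: sinφ = −(r/L) sinθ ⇒ φ = -11.466°; ω_rod = −rω cosθ/√(L²−r²sin²θ) = -0.72279 rad/s.
V_P = V_A + ω_rod × AP, with AP = 0.0743 m along the rod.
Components: V_Px = −rω sinθ − a·ω_rod·sinφ = -0.39388 m/s;  V_Py = rω cosθ + a·ω_rod·cosφ = +0.19813 m/s.
|V_P| = √(V_Px² + V_Py²) = 0.44091 m/s.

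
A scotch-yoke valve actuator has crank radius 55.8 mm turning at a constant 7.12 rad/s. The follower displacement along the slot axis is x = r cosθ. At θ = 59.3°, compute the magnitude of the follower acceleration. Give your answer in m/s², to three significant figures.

ω = 7.12 rad/s
x = r cosθ ⇒ ẍ = −rω² cosθ (ω constant).
|a| = rω²|cosθ| = 0.0558·(7.12)²·|cos 59.3°| = 1.4442 m/s².

1.44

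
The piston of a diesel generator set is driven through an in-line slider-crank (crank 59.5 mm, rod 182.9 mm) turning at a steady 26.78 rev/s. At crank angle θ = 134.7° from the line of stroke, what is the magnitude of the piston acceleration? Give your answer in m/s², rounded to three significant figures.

ω = 2π·26.8 = 168.3 rad/s
x(θ) = r cosθ + √(L² − r² sin²θ); with ω constant, a = ω²·d²x/dθ².
d²x/dθ² = −r cosθ − r²(cos2θ)/√u − r⁴ sin²2θ/(4u^{3/2}),  u = L² − r² sin²θ = 0.0316637 m².
Substituting r = 0.0595 m, L = 0.1829 m, θ = 134.7°: d²x/dθ² = +0.041504 m.
a = ω²·d²x/dθ² = (168.3)²·(+0.041504) = +1175.1 m/s²;  |a| = 1175.1 m/s².

1180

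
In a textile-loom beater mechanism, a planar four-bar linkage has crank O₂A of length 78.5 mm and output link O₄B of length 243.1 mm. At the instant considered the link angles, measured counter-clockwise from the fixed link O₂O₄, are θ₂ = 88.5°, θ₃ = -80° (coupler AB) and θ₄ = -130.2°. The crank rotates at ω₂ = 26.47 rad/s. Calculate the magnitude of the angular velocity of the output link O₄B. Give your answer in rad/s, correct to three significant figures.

2.22

ω₂ = 26.47 rad/s
Differentiating the loop-closure r₂e^{iθ₂}+r₃e^{iθ₃}=r₁+r₄e^{iθ₄} gives r₂ω₂e^{iθ₂}+r₃ω₃e^{iθ₃}=r₄ω₄e^{iθ₄}.
Eliminating the other unknown: ω₄ = r₂ω₂ sin(θ₂−θ₃) / [r₄ sin(θ₄−θ₃)].
Numerator sine = +0.19937; denominator sine = -0.76828.
Result = 0.0785·26.47·(+0.19937) / (0.2431·(-0.76828)) = -2.2181 rad/s; magnitude 2.2181 rad/s.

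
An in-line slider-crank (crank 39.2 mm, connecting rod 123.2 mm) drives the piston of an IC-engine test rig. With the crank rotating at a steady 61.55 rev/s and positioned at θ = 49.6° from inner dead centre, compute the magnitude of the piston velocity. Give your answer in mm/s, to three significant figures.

14000

ω = 2π·61.5 = 386.7 rad/s
For an in-line slider-crank, x = r cosθ + √(L² − r² sin²θ), so v = −rω sinθ·[1 + r cosθ/√(L² − r² sin²θ)].
With r = 0.0392 m, L = 0.1232 m, θ = 49.6°: √(L² − r² sin²θ) = 0.11953 m.
v = −0.0392·386.7·0.76154·[1 + 0.0392·0.64812/0.11953] = -13.999 m/s.
|v| = 13.999 m/s = 13999 mm/s.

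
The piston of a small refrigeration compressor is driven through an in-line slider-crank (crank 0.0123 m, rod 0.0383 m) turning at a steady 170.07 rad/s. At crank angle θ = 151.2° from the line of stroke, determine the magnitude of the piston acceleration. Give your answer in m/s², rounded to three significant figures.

248

ω = 170.1 rad/s
x(θ) = r cosθ + √(L² − r² sin²θ); with ω constant, a = ω²·d²x/dθ².
d²x/dθ² = −r cosθ − r²(cos2θ)/√u − r⁴ sin²2θ/(4u^{3/2}),  u = L² − r² sin²θ = 0.00143178 m².
Substituting r = 0.0123 m, L = 0.0383 m, θ = 151.2°: d²x/dθ² = +0.0085609 m.
a = ω²·d²x/dθ² = (170.1)²·(+0.0085609) = +247.61 m/s²;  |a| = 247.61 m/s².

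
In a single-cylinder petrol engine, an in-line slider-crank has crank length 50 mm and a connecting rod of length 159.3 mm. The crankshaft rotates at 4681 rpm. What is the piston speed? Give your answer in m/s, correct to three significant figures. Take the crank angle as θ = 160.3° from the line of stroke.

5.81

ω = 2π·4681/60 = 490.2 rad/s
For an in-line slider-crank, x = r cosθ + √(L² − r² sin²θ), so v = −rω sinθ·[1 + r cosθ/√(L² − r² sin²θ)].
With r = 0.05 m, L = 0.1593 m, θ = 160.3°: √(L² − r² sin²θ) = 0.15841 m.
v = −0.05·490.2·0.33710·[1 + 0.05·-0.94147/0.15841] = -5.8068 m/s.
|v| = 5.8068 m/s.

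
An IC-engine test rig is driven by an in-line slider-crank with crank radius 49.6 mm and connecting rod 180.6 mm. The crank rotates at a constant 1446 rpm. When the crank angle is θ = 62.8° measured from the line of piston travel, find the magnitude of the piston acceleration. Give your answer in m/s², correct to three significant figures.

337

ω = 2π·1446/60 = 151.4 rad/s
x(θ) = r cosθ + √(L² − r² sin²θ); with ω constant, a = ω²·d²x/dθ².
d²x/dθ² = −r cosθ − r²(cos2θ)/√u − r⁴ sin²2θ/(4u^{3/2}),  u = L² − r² sin²θ = 0.0306702 m².
Substituting r = 0.0496 m, L = 0.1806 m, θ = 62.8°: d²x/dθ² = -0.014681 m.
a = ω²·d²x/dθ² = (151.4)²·(-0.014681) = -336.62 m/s²;  |a| = 336.62 m/s².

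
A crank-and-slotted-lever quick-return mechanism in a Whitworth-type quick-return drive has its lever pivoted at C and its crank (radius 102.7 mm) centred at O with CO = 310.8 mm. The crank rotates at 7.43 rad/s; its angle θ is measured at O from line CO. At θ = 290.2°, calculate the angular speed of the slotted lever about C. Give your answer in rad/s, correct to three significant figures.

1.24

ω = 7.43 rad/s
Crank pin A relative to C: A = (d + r cosθ, r sinθ); lever angle φ = atan2(r sinθ, d + r cosθ).
Differentiating tanφ: φ̇ = rω(d cosθ + r)/(d² + r² + 2dr cosθ).
d² + r² + 2dr cosθ = |CA|² = 0.129187 m²;  d cosθ + r = +0.21002 m.
|ω_lever| = |0.1027·7.43·+0.21002| / 0.129187 = 1.2405 rad/s.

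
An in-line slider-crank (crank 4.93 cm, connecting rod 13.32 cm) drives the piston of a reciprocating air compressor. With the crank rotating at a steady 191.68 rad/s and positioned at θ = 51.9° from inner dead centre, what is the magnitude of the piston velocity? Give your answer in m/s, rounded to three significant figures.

9.21

ω = 191.7 rad/s
For an in-line slider-crank, x = r cosθ + √(L² − r² sin²θ), so v = −rω sinθ·[1 + r cosθ/√(L² − r² sin²θ)].
With r = 0.0493 m, L = 0.1332 m, θ = 51.9°: √(L² − r² sin²θ) = 0.12742 m.
v = −0.0493·191.7·0.78694·[1 + 0.0493·0.61704/0.12742] = -9.2117 m/s.
|v| = 9.2117 m/s.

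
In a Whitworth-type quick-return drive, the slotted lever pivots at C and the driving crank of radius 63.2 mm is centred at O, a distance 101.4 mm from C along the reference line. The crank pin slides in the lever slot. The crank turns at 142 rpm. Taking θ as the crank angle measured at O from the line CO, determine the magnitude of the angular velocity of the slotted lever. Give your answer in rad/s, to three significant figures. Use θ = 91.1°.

ω = 14.87 rad/s (from 142 rpm).
Crank pin A relative to C: A = (d + r cosθ, r sinθ); lever angle φ = atan2(r sinθ, d + r cosθ).
Differentiating tanφ: φ̇ = rω(d cosθ + r)/(d² + r² + 2dr cosθ).
d² + r² + 2dr cosθ = |CA|² = 0.0140301 m²;  d cosθ + r = +0.061253 m.
|ω_lever| = |0.0632·14.87·+0.061253| / 0.0140301 = 4.103 rad/s.

4.10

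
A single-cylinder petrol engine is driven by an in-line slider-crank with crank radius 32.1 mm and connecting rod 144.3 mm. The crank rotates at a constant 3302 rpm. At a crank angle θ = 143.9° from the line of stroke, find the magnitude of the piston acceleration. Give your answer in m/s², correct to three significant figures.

2830

ω = 2π·3302/60 = 345.8 rad/s
x(θ) = r cosθ + √(L² − r² sin²θ); with ω constant, a = ω²·d²x/dθ².
d²x/dθ² = −r cosθ − r²(cos2θ)/√u − r⁴ sin²2θ/(4u^{3/2}),  u = L² − r² sin²θ = 0.0204648 m².
Substituting r = 0.0321 m, L = 0.1443 m, θ = 143.9°: d²x/dθ² = +0.023652 m.
a = ω²·d²x/dθ² = (345.8)²·(+0.023652) = +2828 m/s²;  |a| = 2828 m/s².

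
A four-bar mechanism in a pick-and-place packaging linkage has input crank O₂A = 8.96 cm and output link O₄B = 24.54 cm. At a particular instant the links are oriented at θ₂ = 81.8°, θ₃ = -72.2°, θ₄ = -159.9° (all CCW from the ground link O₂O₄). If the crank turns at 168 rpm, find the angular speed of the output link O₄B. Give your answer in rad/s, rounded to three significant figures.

ω₂ = 17.59 rad/s (from 168 rpm).
Differentiating the loop-closure r₂e^{iθ₂}+r₃e^{iθ₃}=r₁+r₄e^{iθ₄} gives r₂ω₂e^{iθ₂}+r₃ω₃e^{iθ₃}=r₄ω₄e^{iθ₄}.
Eliminating the other unknown: ω₄ = r₂ω₂ sin(θ₂−θ₃) / [r₄ sin(θ₄−θ₃)].
Numerator sine = +0.43837; denominator sine = -0.99919.
Result = 0.0896·17.59·(+0.43837) / (0.2454·(-0.99919)) = -2.8181 rad/s; magnitude 2.8181 rad/s.

2.82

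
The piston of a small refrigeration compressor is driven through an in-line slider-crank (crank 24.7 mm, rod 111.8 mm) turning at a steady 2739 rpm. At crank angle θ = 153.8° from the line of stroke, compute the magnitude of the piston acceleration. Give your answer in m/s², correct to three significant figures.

ω = 2π·2739/60 = 286.8 rad/s
x(θ) = r cosθ + √(L² − r² sin²θ); with ω constant, a = ω²·d²x/dθ².
d²x/dθ² = −r cosθ − r²(cos2θ)/√u − r⁴ sin²2θ/(4u^{3/2}),  u = L² − r² sin²θ = 0.0123803 m².
Substituting r = 0.0247 m, L = 0.1118 m, θ = 153.8°: d²x/dθ² = +0.018774 m.
a = ω²·d²x/dθ² = (286.8)²·(+0.018774) = +1544.6 m/s²;  |a| = 1544.6 m/s².

1540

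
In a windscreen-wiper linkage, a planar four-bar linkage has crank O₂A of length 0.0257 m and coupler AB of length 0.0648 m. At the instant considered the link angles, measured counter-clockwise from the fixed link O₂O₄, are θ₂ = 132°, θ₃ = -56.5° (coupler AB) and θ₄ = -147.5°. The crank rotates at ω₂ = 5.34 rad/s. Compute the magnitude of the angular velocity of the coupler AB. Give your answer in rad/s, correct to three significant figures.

2.09

ω₂ = 5.34 rad/s
Differentiating the loop-closure r₂e^{iθ₂}+r₃e^{iθ₃}=r₁+r₄e^{iθ₄} gives r₂ω₂e^{iθ₂}+r₃ω₃e^{iθ₃}=r₄ω₄e^{iθ₄}.
Eliminating the other unknown: ω₃ = r₂ω₂ sin(θ₄−θ₂) / [r₃ sin(θ₃−θ₄)].
Numerator sine = +0.98629; denominator sine = +0.99985.
Result = 0.0257·5.34·(+0.98629) / (0.0648·(+0.99985)) = +2.0891 rad/s; magnitude 2.0891 rad/s.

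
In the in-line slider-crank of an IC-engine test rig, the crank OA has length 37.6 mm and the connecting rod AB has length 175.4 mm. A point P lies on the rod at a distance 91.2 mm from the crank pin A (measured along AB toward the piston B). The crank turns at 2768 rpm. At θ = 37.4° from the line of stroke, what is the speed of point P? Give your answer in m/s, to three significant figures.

8.32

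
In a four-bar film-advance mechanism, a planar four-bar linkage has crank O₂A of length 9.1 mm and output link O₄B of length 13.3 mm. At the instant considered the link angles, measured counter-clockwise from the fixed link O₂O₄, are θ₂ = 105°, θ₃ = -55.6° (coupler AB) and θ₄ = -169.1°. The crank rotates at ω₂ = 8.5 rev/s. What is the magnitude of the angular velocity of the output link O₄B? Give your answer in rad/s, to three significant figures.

13.2

ω₂ = 53.41 rad/s (from 8.5 rev/s).
Differentiating the loop-closure r₂e^{iθ₂}+r₃e^{iθ₃}=r₁+r₄e^{iθ₄} gives r₂ω₂e^{iθ₂}+r₃ω₃e^{iθ₃}=r₄ω₄e^{iθ₄}.
Eliminating the other unknown: ω₄ = r₂ω₂ sin(θ₂−θ₃) / [r₄ sin(θ₄−θ₃)].
Numerator sine = +0.33216; denominator sine = -0.91706.
Result = 0.0091·53.41·(+0.33216) / (0.0133·(-0.91706)) = -13.235 rad/s; magnitude 13.235 rad/s.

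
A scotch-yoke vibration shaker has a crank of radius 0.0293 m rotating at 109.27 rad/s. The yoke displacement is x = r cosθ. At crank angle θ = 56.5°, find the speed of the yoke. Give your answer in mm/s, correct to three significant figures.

ω = 109.3 rad/s
x = r cosθ ⇒ ẋ = −rω sinθ.
|v| = rω|sinθ| = 0.0293·109.3·|sin 56.5°| = 2.6698 m/s = 2669.8 mm/s.

2670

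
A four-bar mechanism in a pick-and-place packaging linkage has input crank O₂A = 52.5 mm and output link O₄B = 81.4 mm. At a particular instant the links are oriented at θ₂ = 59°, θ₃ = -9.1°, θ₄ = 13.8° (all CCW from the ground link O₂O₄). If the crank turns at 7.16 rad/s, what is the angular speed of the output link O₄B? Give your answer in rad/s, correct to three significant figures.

ω₂ = 7.16 rad/s
Differentiating the loop-closure r₂e^{iθ₂}+r₃e^{iθ₃}=r₁+r₄e^{iθ₄} gives r₂ω₂e^{iθ₂}+r₃ω₃e^{iθ₃}=r₄ω₄e^{iθ₄}.
Eliminating the other unknown: ω₄ = r₂ω₂ sin(θ₂−θ₃) / [r₄ sin(θ₄−θ₃)].
Numerator sine = +0.92784; denominator sine = +0.38912.
Result = 0.0525·7.16·(+0.92784) / (0.0814·(+0.38912)) = +11.011 rad/s; magnitude 11.011 rad/s.

11.0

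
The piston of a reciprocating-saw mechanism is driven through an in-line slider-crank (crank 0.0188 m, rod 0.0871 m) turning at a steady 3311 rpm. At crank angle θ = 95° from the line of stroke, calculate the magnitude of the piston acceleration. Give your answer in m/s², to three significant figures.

ω = 2π·3311/60 = 346.7 rad/s
x(θ) = r cosθ + √(L² − r² sin²θ); with ω constant, a = ω²·d²x/dθ².
d²x/dθ² = −r cosθ − r²(cos2θ)/√u − r⁴ sin²2θ/(4u^{3/2}),  u = L² − r² sin²θ = 0.00723565 m².
Substituting r = 0.0188 m, L = 0.0871 m, θ = 95°: d²x/dθ² = +0.0057289 m.
a = ω²·d²x/dθ² = (346.7)²·(+0.0057289) = +688.73 m/s²;  |a| = 688.73 m/s².

689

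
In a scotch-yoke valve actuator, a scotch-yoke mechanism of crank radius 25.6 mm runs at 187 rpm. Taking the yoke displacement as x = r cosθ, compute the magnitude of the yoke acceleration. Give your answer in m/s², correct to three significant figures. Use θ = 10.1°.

ω = 19.58 rad/s (from 187 rpm).
x = r cosθ ⇒ ẍ = −rω² cosθ (ω constant).
|a| = rω²|cosθ| = 0.0256·(19.58)²·|cos 10.1°| = 9.6649 m/s².

9.66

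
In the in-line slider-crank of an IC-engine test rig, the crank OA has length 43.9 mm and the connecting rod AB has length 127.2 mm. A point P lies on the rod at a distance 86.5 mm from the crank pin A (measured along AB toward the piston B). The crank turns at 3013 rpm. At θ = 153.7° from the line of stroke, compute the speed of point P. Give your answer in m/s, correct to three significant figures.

6.25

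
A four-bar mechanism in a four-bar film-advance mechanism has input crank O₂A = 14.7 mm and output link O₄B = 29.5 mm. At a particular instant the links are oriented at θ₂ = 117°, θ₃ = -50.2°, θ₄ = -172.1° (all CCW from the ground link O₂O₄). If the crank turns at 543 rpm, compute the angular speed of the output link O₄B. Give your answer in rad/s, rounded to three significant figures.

ω₂ = 56.86 rad/s (from 543 rpm).
Differentiating the loop-closure r₂e^{iθ₂}+r₃e^{iθ₃}=r₁+r₄e^{iθ₄} gives r₂ω₂e^{iθ₂}+r₃ω₃e^{iθ₃}=r₄ω₄e^{iθ₄}.
Eliminating the other unknown: ω₄ = r₂ω₂ sin(θ₂−θ₃) / [r₄ sin(θ₄−θ₃)].
Numerator sine = +0.22155; denominator sine = -0.84897.
Result = 0.0147·56.86·(+0.22155) / (0.0295·(-0.84897)) = -7.3943 rad/s; magnitude 7.3943 rad/s.

7.39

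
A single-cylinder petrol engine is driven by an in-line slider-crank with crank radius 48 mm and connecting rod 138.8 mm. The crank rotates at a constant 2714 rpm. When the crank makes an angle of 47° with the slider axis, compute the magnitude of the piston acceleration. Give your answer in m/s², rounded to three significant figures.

2590

ω = 2π·2714/60 = 284.2 rad/s
x(θ) = r cosθ + √(L² − r² sin²θ); with ω constant, a = ω²·d²x/dθ².
d²x/dθ² = −r cosθ − r²(cos2θ)/√u − r⁴ sin²2θ/(4u^{3/2}),  u = L² − r² sin²θ = 0.0180331 m².
Substituting r = 0.048 m, L = 0.1388 m, θ = 47°: d²x/dθ² = -0.032084 m.
a = ω²·d²x/dθ² = (284.2)²·(-0.032084) = -2591.6 m/s²;  |a| = 2591.6 m/s².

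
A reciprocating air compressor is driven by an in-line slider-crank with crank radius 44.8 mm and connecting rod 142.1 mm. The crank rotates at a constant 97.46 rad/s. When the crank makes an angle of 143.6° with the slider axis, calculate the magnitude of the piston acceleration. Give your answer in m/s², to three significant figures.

299

ω = 97.46 rad/s
x(θ) = r cosθ + √(L² − r² sin²θ); with ω constant, a = ω²·d²x/dθ².
d²x/dθ² = −r cosθ − r²(cos2θ)/√u − r⁴ sin²2θ/(4u^{3/2}),  u = L² − r² sin²θ = 0.0194856 m².
Substituting r = 0.0448 m, L = 0.1421 m, θ = 143.6°: d²x/dθ² = +0.03147 m.
a = ω²·d²x/dθ² = (97.46)²·(+0.03147) = +298.91 m/s²;  |a| = 298.91 m/s².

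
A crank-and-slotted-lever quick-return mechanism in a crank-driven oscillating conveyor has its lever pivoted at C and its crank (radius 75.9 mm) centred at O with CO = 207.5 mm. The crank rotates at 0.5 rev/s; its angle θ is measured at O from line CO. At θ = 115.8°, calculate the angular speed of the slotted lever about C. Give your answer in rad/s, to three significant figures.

0.0979

ω = 3.142 rad/s (from 0.5 rev/s).
Crank pin A relative to C: A = (d + r cosθ, r sinθ); lever angle φ = atan2(r sinθ, d + r cosθ).
Differentiating tanφ: φ̇ = rω(d cosθ + r)/(d² + r² + 2dr cosθ).
d² + r² + 2dr cosθ = |CA|² = 0.0351079 m²;  d cosθ + r = -0.01441 m.
|ω_lever| = |0.0759·3.142·-0.01441| / 0.0351079 = 0.097873 rad/s.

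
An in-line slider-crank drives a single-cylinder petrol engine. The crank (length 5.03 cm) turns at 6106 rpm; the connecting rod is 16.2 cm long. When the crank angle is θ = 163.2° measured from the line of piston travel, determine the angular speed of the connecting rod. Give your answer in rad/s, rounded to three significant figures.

191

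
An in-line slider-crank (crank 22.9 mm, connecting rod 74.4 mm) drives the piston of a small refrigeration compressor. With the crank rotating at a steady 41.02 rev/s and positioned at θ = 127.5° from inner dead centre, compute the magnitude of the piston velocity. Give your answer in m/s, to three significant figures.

3.78

ω = 2π·41 = 257.7 rad/s
For an in-line slider-crank, x = r cosθ + √(L² − r² sin²θ), so v = −rω sinθ·[1 + r cosθ/√(L² − r² sin²θ)].
With r = 0.0229 m, L = 0.0744 m, θ = 127.5°: √(L² − r² sin²θ) = 0.072148 m.
v = −0.0229·257.7·0.79335·[1 + 0.0229·-0.60876/0.072148] = -3.7777 m/s.
|v| = 3.7777 m/s.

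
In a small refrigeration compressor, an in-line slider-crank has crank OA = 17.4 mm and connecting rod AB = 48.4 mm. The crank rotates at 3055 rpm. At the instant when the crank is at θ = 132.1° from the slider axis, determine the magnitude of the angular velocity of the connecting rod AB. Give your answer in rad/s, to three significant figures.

80.0

ω = 319.9 rad/s (converted from 3055 rpm).
The rod makes angle φ with the slider axis where L sinφ = r sinθ; differentiating, L cosφ·φ̇ = r ω cosθ.
L cosφ = √(L² − r² sin²θ) = 0.046646 m.
|ω_rod| = r ω |cosθ| / √(L² − r² sin²θ) = 0.0174·319.9·0.67043/0.046646 = 80.006 rad/s.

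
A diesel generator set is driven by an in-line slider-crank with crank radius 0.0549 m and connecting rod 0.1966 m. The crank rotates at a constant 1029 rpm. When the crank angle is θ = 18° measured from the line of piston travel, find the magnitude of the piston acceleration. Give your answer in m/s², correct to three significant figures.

ω = 2π·1029/60 = 107.8 rad/s
x(θ) = r cosθ + √(L² − r² sin²θ); with ω constant, a = ω²·d²x/dθ².
d²x/dθ² = −r cosθ − r²(cos2θ)/√u − r⁴ sin²2θ/(4u^{3/2}),  u = L² − r² sin²θ = 0.0383637 m².
Substituting r = 0.0549 m, L = 0.1966 m, θ = 18°: d²x/dθ² = -0.064767 m.
a = ω²·d²x/dθ² = (107.8)²·(-0.064767) = -752.04 m/s²;  |a| = 752.04 m/s².

752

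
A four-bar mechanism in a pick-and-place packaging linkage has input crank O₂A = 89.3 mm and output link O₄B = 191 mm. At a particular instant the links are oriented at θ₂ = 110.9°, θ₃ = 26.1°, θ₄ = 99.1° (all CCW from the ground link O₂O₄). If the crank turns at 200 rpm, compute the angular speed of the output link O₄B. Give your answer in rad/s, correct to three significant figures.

ω₂ = 20.94 rad/s (from 200 rpm).
Differentiating the loop-closure r₂e^{iθ₂}+r₃e^{iθ₃}=r₁+r₄e^{iθ₄} gives r₂ω₂e^{iθ₂}+r₃ω₃e^{iθ₃}=r₄ω₄e^{iθ₄}.
Eliminating the other unknown: ω₄ = r₂ω₂ sin(θ₂−θ₃) / [r₄ sin(θ₄−θ₃)].
Numerator sine = +0.99588; denominator sine = +0.95630.
Result = 0.0893·20.94·(+0.99588) / (0.191·(+0.95630)) = +10.197 rad/s; magnitude 10.197 rad/s.

10.2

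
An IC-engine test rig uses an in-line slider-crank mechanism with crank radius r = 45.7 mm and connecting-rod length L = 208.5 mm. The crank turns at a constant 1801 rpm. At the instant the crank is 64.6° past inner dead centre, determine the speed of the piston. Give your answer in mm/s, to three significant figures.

ω = 2π·1801/60 = 188.6 rad/s
For an in-line slider-crank, x = r cosθ + √(L² − r² sin²θ), so v = −rω sinθ·[1 + r cosθ/√(L² − r² sin²θ)].
With r = 0.0457 m, L = 0.2085 m, θ = 64.6°: √(L² − r² sin²θ) = 0.20437 m.
v = −0.0457·188.6·0.90334·[1 + 0.0457·0.42894/0.20437] = -8.5327 m/s.
|v| = 8.5327 m/s = 8532.7 mm/s.

8530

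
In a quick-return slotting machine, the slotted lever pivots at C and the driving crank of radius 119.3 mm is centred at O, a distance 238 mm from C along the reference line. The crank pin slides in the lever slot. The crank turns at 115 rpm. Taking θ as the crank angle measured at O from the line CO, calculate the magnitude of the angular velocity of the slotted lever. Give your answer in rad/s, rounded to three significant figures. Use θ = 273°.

2.56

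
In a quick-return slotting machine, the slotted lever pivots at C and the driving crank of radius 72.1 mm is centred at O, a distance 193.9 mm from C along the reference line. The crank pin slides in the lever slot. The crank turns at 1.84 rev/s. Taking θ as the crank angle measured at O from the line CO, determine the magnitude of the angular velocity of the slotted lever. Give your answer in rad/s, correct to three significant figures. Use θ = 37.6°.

ω = 11.56 rad/s (from 1.84 rev/s).
Crank pin A relative to C: A = (d + r cosθ, r sinθ); lever angle φ = atan2(r sinθ, d + r cosθ).
Differentiating tanφ: φ̇ = rω(d cosθ + r)/(d² + r² + 2dr cosθ).
d² + r² + 2dr cosθ = |CA|² = 0.0649483 m²;  d cosθ + r = +0.22572 m.
|ω_lever| = |0.0721·11.56·+0.22572| / 0.0649483 = 2.897 rad/s.

2.90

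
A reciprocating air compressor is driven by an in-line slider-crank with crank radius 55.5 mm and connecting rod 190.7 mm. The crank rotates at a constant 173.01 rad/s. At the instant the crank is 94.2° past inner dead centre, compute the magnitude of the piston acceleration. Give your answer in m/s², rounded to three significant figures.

ω = 173 rad/s
x(θ) = r cosθ + √(L² − r² sin²θ); with ω constant, a = ω²·d²x/dθ².
d²x/dθ² = −r cosθ − r²(cos2θ)/√u − r⁴ sin²2θ/(4u^{3/2}),  u = L² − r² sin²θ = 0.0333028 m².
Substituting r = 0.0555 m, L = 0.1907 m, θ = 94.2°: d²x/dθ² = +0.020754 m.
a = ω²·d²x/dθ² = (173)²·(+0.020754) = +621.23 m/s²;  |a| = 621.23 m/s².

621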